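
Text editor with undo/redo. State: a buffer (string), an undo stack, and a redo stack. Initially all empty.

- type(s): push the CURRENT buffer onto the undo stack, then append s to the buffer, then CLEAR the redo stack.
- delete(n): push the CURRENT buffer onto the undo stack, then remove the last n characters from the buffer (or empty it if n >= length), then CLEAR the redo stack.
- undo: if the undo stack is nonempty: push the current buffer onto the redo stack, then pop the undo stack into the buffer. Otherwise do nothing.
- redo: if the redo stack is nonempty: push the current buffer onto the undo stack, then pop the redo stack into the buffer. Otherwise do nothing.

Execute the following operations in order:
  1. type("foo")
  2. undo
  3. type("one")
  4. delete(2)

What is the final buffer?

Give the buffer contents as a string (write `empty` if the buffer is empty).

Answer: o

Derivation:
After op 1 (type): buf='foo' undo_depth=1 redo_depth=0
After op 2 (undo): buf='(empty)' undo_depth=0 redo_depth=1
After op 3 (type): buf='one' undo_depth=1 redo_depth=0
After op 4 (delete): buf='o' undo_depth=2 redo_depth=0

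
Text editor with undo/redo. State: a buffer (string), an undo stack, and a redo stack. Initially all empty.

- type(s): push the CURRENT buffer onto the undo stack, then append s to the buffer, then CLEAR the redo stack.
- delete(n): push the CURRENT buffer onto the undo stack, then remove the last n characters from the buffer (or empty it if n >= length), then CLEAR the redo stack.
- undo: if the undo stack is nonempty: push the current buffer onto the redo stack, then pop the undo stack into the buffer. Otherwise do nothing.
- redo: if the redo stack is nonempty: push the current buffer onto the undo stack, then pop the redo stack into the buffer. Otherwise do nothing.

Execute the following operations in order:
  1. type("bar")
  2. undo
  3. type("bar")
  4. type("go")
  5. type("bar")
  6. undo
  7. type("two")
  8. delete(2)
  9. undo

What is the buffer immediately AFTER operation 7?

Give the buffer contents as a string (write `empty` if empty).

Answer: bargotwo

Derivation:
After op 1 (type): buf='bar' undo_depth=1 redo_depth=0
After op 2 (undo): buf='(empty)' undo_depth=0 redo_depth=1
After op 3 (type): buf='bar' undo_depth=1 redo_depth=0
After op 4 (type): buf='bargo' undo_depth=2 redo_depth=0
After op 5 (type): buf='bargobar' undo_depth=3 redo_depth=0
After op 6 (undo): buf='bargo' undo_depth=2 redo_depth=1
After op 7 (type): buf='bargotwo' undo_depth=3 redo_depth=0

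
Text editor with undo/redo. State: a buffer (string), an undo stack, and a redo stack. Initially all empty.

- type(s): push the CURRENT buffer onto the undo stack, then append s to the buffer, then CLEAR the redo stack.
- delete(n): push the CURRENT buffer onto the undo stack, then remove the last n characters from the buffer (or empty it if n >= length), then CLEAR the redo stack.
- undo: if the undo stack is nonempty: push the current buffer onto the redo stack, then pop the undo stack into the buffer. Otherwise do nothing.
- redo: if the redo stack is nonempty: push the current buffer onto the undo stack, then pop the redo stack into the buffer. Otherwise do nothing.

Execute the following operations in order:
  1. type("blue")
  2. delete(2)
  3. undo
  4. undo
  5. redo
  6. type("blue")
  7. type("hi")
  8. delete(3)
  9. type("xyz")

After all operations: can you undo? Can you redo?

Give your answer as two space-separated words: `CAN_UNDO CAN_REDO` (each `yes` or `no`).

After op 1 (type): buf='blue' undo_depth=1 redo_depth=0
After op 2 (delete): buf='bl' undo_depth=2 redo_depth=0
After op 3 (undo): buf='blue' undo_depth=1 redo_depth=1
After op 4 (undo): buf='(empty)' undo_depth=0 redo_depth=2
After op 5 (redo): buf='blue' undo_depth=1 redo_depth=1
After op 6 (type): buf='blueblue' undo_depth=2 redo_depth=0
After op 7 (type): buf='bluebluehi' undo_depth=3 redo_depth=0
After op 8 (delete): buf='blueblu' undo_depth=4 redo_depth=0
After op 9 (type): buf='bluebluxyz' undo_depth=5 redo_depth=0

Answer: yes no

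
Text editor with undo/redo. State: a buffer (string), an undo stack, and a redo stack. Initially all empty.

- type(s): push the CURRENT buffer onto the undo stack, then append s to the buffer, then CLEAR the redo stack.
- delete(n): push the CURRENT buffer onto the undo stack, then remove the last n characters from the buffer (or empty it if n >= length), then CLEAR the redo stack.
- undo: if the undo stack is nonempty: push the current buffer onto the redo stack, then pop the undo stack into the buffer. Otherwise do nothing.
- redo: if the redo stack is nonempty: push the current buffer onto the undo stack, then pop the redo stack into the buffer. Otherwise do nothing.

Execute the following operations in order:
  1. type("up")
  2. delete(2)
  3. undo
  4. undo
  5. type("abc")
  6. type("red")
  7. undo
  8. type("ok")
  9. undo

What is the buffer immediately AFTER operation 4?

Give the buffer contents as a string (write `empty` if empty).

After op 1 (type): buf='up' undo_depth=1 redo_depth=0
After op 2 (delete): buf='(empty)' undo_depth=2 redo_depth=0
After op 3 (undo): buf='up' undo_depth=1 redo_depth=1
After op 4 (undo): buf='(empty)' undo_depth=0 redo_depth=2

Answer: empty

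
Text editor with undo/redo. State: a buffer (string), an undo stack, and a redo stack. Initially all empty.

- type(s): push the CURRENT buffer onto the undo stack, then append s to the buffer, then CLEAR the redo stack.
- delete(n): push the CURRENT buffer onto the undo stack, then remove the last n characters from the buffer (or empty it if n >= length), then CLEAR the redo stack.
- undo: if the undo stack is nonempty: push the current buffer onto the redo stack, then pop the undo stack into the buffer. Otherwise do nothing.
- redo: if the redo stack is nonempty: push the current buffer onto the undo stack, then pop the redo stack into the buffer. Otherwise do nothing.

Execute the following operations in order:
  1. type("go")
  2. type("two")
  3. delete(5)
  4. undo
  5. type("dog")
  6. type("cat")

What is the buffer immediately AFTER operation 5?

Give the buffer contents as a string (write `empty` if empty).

Answer: gotwodog

Derivation:
After op 1 (type): buf='go' undo_depth=1 redo_depth=0
After op 2 (type): buf='gotwo' undo_depth=2 redo_depth=0
After op 3 (delete): buf='(empty)' undo_depth=3 redo_depth=0
After op 4 (undo): buf='gotwo' undo_depth=2 redo_depth=1
After op 5 (type): buf='gotwodog' undo_depth=3 redo_depth=0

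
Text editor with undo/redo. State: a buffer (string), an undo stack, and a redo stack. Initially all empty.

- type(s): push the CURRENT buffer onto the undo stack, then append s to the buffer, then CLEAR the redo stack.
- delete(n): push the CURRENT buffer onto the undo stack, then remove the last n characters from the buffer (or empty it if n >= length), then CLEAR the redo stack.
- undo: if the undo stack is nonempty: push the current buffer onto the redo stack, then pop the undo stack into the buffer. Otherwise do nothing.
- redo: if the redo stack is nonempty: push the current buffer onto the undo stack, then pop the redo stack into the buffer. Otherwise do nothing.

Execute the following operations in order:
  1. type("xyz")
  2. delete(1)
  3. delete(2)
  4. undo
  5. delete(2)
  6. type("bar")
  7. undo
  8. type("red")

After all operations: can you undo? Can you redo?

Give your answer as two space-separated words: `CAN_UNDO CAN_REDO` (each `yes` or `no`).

Answer: yes no

Derivation:
After op 1 (type): buf='xyz' undo_depth=1 redo_depth=0
After op 2 (delete): buf='xy' undo_depth=2 redo_depth=0
After op 3 (delete): buf='(empty)' undo_depth=3 redo_depth=0
After op 4 (undo): buf='xy' undo_depth=2 redo_depth=1
After op 5 (delete): buf='(empty)' undo_depth=3 redo_depth=0
After op 6 (type): buf='bar' undo_depth=4 redo_depth=0
After op 7 (undo): buf='(empty)' undo_depth=3 redo_depth=1
After op 8 (type): buf='red' undo_depth=4 redo_depth=0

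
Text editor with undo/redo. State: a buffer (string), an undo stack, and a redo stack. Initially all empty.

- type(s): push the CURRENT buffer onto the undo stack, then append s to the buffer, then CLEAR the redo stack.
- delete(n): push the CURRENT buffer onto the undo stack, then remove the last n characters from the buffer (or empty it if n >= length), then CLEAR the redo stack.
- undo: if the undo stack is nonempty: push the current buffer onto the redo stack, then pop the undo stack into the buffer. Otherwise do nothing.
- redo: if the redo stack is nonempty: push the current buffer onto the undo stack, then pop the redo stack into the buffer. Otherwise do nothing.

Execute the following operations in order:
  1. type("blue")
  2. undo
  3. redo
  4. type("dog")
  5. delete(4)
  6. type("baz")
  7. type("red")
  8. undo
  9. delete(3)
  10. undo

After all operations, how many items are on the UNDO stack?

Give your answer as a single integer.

After op 1 (type): buf='blue' undo_depth=1 redo_depth=0
After op 2 (undo): buf='(empty)' undo_depth=0 redo_depth=1
After op 3 (redo): buf='blue' undo_depth=1 redo_depth=0
After op 4 (type): buf='bluedog' undo_depth=2 redo_depth=0
After op 5 (delete): buf='blu' undo_depth=3 redo_depth=0
After op 6 (type): buf='blubaz' undo_depth=4 redo_depth=0
After op 7 (type): buf='blubazred' undo_depth=5 redo_depth=0
After op 8 (undo): buf='blubaz' undo_depth=4 redo_depth=1
After op 9 (delete): buf='blu' undo_depth=5 redo_depth=0
After op 10 (undo): buf='blubaz' undo_depth=4 redo_depth=1

Answer: 4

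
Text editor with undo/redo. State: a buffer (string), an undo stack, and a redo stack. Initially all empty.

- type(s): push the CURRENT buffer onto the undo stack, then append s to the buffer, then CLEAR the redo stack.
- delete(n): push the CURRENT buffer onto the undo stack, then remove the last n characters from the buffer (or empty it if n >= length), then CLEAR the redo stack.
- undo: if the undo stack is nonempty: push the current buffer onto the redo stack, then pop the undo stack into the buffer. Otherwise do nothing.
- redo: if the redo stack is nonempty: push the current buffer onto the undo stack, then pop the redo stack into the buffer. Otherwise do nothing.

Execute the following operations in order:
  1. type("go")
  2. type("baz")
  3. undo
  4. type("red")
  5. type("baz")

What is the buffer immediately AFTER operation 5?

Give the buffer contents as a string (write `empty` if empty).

Answer: goredbaz

Derivation:
After op 1 (type): buf='go' undo_depth=1 redo_depth=0
After op 2 (type): buf='gobaz' undo_depth=2 redo_depth=0
After op 3 (undo): buf='go' undo_depth=1 redo_depth=1
After op 4 (type): buf='gored' undo_depth=2 redo_depth=0
After op 5 (type): buf='goredbaz' undo_depth=3 redo_depth=0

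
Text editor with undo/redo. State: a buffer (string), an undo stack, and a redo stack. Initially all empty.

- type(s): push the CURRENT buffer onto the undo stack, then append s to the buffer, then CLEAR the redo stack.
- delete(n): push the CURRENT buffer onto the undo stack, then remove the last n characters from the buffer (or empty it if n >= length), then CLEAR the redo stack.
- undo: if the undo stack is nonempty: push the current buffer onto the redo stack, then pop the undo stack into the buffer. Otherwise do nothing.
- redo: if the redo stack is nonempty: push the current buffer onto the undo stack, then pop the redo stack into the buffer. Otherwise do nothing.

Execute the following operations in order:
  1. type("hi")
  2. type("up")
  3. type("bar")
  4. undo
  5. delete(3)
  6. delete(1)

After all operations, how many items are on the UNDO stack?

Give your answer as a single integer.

Answer: 4

Derivation:
After op 1 (type): buf='hi' undo_depth=1 redo_depth=0
After op 2 (type): buf='hiup' undo_depth=2 redo_depth=0
After op 3 (type): buf='hiupbar' undo_depth=3 redo_depth=0
After op 4 (undo): buf='hiup' undo_depth=2 redo_depth=1
After op 5 (delete): buf='h' undo_depth=3 redo_depth=0
After op 6 (delete): buf='(empty)' undo_depth=4 redo_depth=0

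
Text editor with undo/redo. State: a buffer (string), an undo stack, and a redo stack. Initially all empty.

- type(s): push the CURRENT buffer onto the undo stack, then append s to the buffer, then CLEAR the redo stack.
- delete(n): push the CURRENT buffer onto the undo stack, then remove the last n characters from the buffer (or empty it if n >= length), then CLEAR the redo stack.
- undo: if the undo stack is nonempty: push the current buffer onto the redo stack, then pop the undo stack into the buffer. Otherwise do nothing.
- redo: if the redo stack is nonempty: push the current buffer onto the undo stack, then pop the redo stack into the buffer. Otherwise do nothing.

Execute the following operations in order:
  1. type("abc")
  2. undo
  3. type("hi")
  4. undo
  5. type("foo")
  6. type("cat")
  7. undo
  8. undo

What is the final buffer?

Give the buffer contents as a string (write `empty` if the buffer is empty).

After op 1 (type): buf='abc' undo_depth=1 redo_depth=0
After op 2 (undo): buf='(empty)' undo_depth=0 redo_depth=1
After op 3 (type): buf='hi' undo_depth=1 redo_depth=0
After op 4 (undo): buf='(empty)' undo_depth=0 redo_depth=1
After op 5 (type): buf='foo' undo_depth=1 redo_depth=0
After op 6 (type): buf='foocat' undo_depth=2 redo_depth=0
After op 7 (undo): buf='foo' undo_depth=1 redo_depth=1
After op 8 (undo): buf='(empty)' undo_depth=0 redo_depth=2

Answer: empty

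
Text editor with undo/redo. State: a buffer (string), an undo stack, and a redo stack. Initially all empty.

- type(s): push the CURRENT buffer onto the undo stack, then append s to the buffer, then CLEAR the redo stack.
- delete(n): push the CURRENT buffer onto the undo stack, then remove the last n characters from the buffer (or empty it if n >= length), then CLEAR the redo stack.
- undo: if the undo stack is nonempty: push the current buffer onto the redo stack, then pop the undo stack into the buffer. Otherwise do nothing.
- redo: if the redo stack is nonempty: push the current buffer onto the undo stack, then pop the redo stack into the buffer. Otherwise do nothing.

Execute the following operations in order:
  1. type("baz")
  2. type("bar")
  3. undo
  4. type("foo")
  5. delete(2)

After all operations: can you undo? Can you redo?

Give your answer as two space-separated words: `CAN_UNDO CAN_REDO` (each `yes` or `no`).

After op 1 (type): buf='baz' undo_depth=1 redo_depth=0
After op 2 (type): buf='bazbar' undo_depth=2 redo_depth=0
After op 3 (undo): buf='baz' undo_depth=1 redo_depth=1
After op 4 (type): buf='bazfoo' undo_depth=2 redo_depth=0
After op 5 (delete): buf='bazf' undo_depth=3 redo_depth=0

Answer: yes no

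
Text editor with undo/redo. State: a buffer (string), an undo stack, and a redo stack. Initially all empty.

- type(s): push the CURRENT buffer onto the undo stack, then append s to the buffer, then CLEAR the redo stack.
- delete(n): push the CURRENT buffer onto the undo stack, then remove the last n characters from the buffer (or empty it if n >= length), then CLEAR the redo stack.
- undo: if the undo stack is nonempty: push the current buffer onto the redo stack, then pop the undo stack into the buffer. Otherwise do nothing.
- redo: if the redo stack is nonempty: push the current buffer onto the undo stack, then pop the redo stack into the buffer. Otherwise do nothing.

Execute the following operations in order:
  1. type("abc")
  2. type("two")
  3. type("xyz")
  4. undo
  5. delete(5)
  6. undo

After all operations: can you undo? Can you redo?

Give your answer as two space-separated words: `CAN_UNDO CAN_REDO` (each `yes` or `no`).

Answer: yes yes

Derivation:
After op 1 (type): buf='abc' undo_depth=1 redo_depth=0
After op 2 (type): buf='abctwo' undo_depth=2 redo_depth=0
After op 3 (type): buf='abctwoxyz' undo_depth=3 redo_depth=0
After op 4 (undo): buf='abctwo' undo_depth=2 redo_depth=1
After op 5 (delete): buf='a' undo_depth=3 redo_depth=0
After op 6 (undo): buf='abctwo' undo_depth=2 redo_depth=1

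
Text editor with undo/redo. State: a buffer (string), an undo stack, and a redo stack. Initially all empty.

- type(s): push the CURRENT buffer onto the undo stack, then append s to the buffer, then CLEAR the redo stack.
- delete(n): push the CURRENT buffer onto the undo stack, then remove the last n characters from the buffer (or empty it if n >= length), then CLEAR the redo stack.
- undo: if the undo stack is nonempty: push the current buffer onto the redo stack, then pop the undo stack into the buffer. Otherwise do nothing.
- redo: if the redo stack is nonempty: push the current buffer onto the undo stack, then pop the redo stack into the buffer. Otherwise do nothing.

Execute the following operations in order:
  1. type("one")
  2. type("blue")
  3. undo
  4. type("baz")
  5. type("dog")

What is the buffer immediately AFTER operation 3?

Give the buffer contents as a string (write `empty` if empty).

After op 1 (type): buf='one' undo_depth=1 redo_depth=0
After op 2 (type): buf='oneblue' undo_depth=2 redo_depth=0
After op 3 (undo): buf='one' undo_depth=1 redo_depth=1

Answer: one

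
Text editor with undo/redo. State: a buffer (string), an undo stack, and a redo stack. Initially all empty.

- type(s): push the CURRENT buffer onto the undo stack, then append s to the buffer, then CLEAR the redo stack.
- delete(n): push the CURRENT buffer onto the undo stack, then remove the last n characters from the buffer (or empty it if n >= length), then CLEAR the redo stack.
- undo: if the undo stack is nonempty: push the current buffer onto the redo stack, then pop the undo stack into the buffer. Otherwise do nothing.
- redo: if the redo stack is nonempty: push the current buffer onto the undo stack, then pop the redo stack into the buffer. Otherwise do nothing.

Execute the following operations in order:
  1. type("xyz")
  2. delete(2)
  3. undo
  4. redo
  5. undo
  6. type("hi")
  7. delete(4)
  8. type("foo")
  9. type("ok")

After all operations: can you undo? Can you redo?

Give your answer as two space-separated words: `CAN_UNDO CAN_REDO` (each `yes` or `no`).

After op 1 (type): buf='xyz' undo_depth=1 redo_depth=0
After op 2 (delete): buf='x' undo_depth=2 redo_depth=0
After op 3 (undo): buf='xyz' undo_depth=1 redo_depth=1
After op 4 (redo): buf='x' undo_depth=2 redo_depth=0
After op 5 (undo): buf='xyz' undo_depth=1 redo_depth=1
After op 6 (type): buf='xyzhi' undo_depth=2 redo_depth=0
After op 7 (delete): buf='x' undo_depth=3 redo_depth=0
After op 8 (type): buf='xfoo' undo_depth=4 redo_depth=0
After op 9 (type): buf='xfoook' undo_depth=5 redo_depth=0

Answer: yes no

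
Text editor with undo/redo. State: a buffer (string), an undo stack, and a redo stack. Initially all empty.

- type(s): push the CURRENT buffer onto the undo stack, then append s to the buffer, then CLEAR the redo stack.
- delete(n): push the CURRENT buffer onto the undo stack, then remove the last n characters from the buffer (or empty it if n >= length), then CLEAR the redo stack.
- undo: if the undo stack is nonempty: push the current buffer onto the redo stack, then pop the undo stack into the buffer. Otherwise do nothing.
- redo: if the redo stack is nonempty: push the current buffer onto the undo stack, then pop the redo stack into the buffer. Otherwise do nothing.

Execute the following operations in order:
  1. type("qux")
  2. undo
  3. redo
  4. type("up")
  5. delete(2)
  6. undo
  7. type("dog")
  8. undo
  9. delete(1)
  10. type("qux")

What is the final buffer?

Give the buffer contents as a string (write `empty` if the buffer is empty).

After op 1 (type): buf='qux' undo_depth=1 redo_depth=0
After op 2 (undo): buf='(empty)' undo_depth=0 redo_depth=1
After op 3 (redo): buf='qux' undo_depth=1 redo_depth=0
After op 4 (type): buf='quxup' undo_depth=2 redo_depth=0
After op 5 (delete): buf='qux' undo_depth=3 redo_depth=0
After op 6 (undo): buf='quxup' undo_depth=2 redo_depth=1
After op 7 (type): buf='quxupdog' undo_depth=3 redo_depth=0
After op 8 (undo): buf='quxup' undo_depth=2 redo_depth=1
After op 9 (delete): buf='quxu' undo_depth=3 redo_depth=0
After op 10 (type): buf='quxuqux' undo_depth=4 redo_depth=0

Answer: quxuqux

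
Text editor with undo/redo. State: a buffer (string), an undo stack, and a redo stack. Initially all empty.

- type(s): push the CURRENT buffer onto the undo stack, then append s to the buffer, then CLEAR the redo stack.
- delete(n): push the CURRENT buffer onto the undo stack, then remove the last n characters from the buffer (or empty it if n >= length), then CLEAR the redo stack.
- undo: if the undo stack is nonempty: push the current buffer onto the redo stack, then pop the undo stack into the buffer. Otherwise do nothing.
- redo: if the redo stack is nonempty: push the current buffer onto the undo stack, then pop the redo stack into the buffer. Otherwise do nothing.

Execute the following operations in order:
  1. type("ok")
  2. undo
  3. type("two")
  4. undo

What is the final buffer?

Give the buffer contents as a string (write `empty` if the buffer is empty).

Answer: empty

Derivation:
After op 1 (type): buf='ok' undo_depth=1 redo_depth=0
After op 2 (undo): buf='(empty)' undo_depth=0 redo_depth=1
After op 3 (type): buf='two' undo_depth=1 redo_depth=0
After op 4 (undo): buf='(empty)' undo_depth=0 redo_depth=1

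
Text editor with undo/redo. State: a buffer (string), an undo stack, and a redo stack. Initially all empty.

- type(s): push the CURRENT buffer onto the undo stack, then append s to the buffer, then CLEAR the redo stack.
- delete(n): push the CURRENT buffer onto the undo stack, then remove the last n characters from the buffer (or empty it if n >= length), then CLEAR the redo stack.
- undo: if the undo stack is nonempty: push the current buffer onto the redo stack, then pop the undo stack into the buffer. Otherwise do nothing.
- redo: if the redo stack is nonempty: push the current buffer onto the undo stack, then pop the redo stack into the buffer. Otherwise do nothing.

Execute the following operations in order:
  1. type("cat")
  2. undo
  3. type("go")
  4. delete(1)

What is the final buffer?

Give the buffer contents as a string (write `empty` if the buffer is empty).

After op 1 (type): buf='cat' undo_depth=1 redo_depth=0
After op 2 (undo): buf='(empty)' undo_depth=0 redo_depth=1
After op 3 (type): buf='go' undo_depth=1 redo_depth=0
After op 4 (delete): buf='g' undo_depth=2 redo_depth=0

Answer: g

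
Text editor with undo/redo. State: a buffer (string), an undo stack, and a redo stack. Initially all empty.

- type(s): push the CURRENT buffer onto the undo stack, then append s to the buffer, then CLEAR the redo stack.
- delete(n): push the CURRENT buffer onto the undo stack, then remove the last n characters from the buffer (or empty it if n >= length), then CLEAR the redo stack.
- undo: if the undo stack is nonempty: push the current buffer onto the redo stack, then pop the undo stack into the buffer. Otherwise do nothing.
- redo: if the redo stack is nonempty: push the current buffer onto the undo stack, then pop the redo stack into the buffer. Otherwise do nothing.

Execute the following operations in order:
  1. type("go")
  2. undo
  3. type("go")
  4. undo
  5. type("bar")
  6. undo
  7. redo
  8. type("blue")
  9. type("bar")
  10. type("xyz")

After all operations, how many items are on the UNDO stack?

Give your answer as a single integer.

Answer: 4

Derivation:
After op 1 (type): buf='go' undo_depth=1 redo_depth=0
After op 2 (undo): buf='(empty)' undo_depth=0 redo_depth=1
After op 3 (type): buf='go' undo_depth=1 redo_depth=0
After op 4 (undo): buf='(empty)' undo_depth=0 redo_depth=1
After op 5 (type): buf='bar' undo_depth=1 redo_depth=0
After op 6 (undo): buf='(empty)' undo_depth=0 redo_depth=1
After op 7 (redo): buf='bar' undo_depth=1 redo_depth=0
After op 8 (type): buf='barblue' undo_depth=2 redo_depth=0
After op 9 (type): buf='barbluebar' undo_depth=3 redo_depth=0
After op 10 (type): buf='barbluebarxyz' undo_depth=4 redo_depth=0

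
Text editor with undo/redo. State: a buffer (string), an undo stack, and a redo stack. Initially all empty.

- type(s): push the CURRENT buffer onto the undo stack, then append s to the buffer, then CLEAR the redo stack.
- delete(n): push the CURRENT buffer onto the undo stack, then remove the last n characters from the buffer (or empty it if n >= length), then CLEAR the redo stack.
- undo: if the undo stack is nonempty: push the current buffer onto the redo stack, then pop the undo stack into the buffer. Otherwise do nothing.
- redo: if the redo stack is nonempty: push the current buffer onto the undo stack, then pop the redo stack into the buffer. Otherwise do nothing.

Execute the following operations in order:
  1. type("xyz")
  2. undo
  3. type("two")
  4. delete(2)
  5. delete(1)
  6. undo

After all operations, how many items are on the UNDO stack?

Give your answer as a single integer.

After op 1 (type): buf='xyz' undo_depth=1 redo_depth=0
After op 2 (undo): buf='(empty)' undo_depth=0 redo_depth=1
After op 3 (type): buf='two' undo_depth=1 redo_depth=0
After op 4 (delete): buf='t' undo_depth=2 redo_depth=0
After op 5 (delete): buf='(empty)' undo_depth=3 redo_depth=0
After op 6 (undo): buf='t' undo_depth=2 redo_depth=1

Answer: 2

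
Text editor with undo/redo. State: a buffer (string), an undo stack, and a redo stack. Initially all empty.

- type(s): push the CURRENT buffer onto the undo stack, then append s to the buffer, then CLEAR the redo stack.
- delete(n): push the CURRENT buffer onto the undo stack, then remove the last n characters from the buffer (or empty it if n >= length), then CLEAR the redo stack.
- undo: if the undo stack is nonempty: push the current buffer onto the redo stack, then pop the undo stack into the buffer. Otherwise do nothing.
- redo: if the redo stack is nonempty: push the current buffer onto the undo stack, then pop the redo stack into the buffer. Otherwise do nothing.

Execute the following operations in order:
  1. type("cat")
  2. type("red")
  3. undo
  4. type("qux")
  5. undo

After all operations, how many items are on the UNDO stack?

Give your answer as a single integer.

Answer: 1

Derivation:
After op 1 (type): buf='cat' undo_depth=1 redo_depth=0
After op 2 (type): buf='catred' undo_depth=2 redo_depth=0
After op 3 (undo): buf='cat' undo_depth=1 redo_depth=1
After op 4 (type): buf='catqux' undo_depth=2 redo_depth=0
After op 5 (undo): buf='cat' undo_depth=1 redo_depth=1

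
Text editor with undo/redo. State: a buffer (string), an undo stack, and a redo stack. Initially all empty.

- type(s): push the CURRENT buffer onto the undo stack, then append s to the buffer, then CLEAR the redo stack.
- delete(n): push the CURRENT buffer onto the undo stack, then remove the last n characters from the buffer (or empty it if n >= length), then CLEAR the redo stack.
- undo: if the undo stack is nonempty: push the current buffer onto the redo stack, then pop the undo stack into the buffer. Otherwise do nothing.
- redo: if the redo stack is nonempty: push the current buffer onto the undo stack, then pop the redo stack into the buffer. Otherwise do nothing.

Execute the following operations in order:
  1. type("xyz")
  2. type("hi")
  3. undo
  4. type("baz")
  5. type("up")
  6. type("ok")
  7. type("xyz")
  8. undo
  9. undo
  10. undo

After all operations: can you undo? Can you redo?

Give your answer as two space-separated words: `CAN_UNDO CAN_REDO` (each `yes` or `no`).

After op 1 (type): buf='xyz' undo_depth=1 redo_depth=0
After op 2 (type): buf='xyzhi' undo_depth=2 redo_depth=0
After op 3 (undo): buf='xyz' undo_depth=1 redo_depth=1
After op 4 (type): buf='xyzbaz' undo_depth=2 redo_depth=0
After op 5 (type): buf='xyzbazup' undo_depth=3 redo_depth=0
After op 6 (type): buf='xyzbazupok' undo_depth=4 redo_depth=0
After op 7 (type): buf='xyzbazupokxyz' undo_depth=5 redo_depth=0
After op 8 (undo): buf='xyzbazupok' undo_depth=4 redo_depth=1
After op 9 (undo): buf='xyzbazup' undo_depth=3 redo_depth=2
After op 10 (undo): buf='xyzbaz' undo_depth=2 redo_depth=3

Answer: yes yes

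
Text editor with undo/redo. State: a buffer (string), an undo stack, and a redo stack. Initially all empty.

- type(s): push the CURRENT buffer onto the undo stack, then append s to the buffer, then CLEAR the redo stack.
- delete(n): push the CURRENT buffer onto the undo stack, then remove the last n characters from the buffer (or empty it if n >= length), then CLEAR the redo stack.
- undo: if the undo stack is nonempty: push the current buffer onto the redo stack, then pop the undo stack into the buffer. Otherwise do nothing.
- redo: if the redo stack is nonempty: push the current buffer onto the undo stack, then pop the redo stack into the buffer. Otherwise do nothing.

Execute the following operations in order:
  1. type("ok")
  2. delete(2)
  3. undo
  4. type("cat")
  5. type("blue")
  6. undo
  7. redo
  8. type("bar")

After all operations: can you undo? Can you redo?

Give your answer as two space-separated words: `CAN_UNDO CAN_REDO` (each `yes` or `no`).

After op 1 (type): buf='ok' undo_depth=1 redo_depth=0
After op 2 (delete): buf='(empty)' undo_depth=2 redo_depth=0
After op 3 (undo): buf='ok' undo_depth=1 redo_depth=1
After op 4 (type): buf='okcat' undo_depth=2 redo_depth=0
After op 5 (type): buf='okcatblue' undo_depth=3 redo_depth=0
After op 6 (undo): buf='okcat' undo_depth=2 redo_depth=1
After op 7 (redo): buf='okcatblue' undo_depth=3 redo_depth=0
After op 8 (type): buf='okcatbluebar' undo_depth=4 redo_depth=0

Answer: yes no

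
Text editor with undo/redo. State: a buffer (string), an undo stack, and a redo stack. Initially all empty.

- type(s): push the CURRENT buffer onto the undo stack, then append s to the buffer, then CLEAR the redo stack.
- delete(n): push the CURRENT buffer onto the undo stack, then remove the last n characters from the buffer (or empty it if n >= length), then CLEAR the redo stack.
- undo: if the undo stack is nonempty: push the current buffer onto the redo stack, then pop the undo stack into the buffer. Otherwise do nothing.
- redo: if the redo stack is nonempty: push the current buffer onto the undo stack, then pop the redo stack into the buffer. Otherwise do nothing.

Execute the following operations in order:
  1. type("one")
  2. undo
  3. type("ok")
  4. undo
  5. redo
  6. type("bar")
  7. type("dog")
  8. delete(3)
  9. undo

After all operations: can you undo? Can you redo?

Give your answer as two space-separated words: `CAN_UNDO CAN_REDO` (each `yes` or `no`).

After op 1 (type): buf='one' undo_depth=1 redo_depth=0
After op 2 (undo): buf='(empty)' undo_depth=0 redo_depth=1
After op 3 (type): buf='ok' undo_depth=1 redo_depth=0
After op 4 (undo): buf='(empty)' undo_depth=0 redo_depth=1
After op 5 (redo): buf='ok' undo_depth=1 redo_depth=0
After op 6 (type): buf='okbar' undo_depth=2 redo_depth=0
After op 7 (type): buf='okbardog' undo_depth=3 redo_depth=0
After op 8 (delete): buf='okbar' undo_depth=4 redo_depth=0
After op 9 (undo): buf='okbardog' undo_depth=3 redo_depth=1

Answer: yes yes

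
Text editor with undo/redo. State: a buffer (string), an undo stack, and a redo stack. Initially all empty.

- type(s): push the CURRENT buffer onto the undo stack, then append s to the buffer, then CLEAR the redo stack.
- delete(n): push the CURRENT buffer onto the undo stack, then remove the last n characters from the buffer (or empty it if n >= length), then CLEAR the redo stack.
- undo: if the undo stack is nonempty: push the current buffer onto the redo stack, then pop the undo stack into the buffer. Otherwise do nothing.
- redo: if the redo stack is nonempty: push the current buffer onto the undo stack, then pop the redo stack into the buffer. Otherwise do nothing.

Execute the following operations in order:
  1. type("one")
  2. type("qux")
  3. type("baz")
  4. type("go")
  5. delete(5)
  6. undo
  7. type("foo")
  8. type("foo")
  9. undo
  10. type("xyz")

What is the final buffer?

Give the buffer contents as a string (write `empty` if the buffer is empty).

After op 1 (type): buf='one' undo_depth=1 redo_depth=0
After op 2 (type): buf='onequx' undo_depth=2 redo_depth=0
After op 3 (type): buf='onequxbaz' undo_depth=3 redo_depth=0
After op 4 (type): buf='onequxbazgo' undo_depth=4 redo_depth=0
After op 5 (delete): buf='onequx' undo_depth=5 redo_depth=0
After op 6 (undo): buf='onequxbazgo' undo_depth=4 redo_depth=1
After op 7 (type): buf='onequxbazgofoo' undo_depth=5 redo_depth=0
After op 8 (type): buf='onequxbazgofoofoo' undo_depth=6 redo_depth=0
After op 9 (undo): buf='onequxbazgofoo' undo_depth=5 redo_depth=1
After op 10 (type): buf='onequxbazgofooxyz' undo_depth=6 redo_depth=0

Answer: onequxbazgofooxyz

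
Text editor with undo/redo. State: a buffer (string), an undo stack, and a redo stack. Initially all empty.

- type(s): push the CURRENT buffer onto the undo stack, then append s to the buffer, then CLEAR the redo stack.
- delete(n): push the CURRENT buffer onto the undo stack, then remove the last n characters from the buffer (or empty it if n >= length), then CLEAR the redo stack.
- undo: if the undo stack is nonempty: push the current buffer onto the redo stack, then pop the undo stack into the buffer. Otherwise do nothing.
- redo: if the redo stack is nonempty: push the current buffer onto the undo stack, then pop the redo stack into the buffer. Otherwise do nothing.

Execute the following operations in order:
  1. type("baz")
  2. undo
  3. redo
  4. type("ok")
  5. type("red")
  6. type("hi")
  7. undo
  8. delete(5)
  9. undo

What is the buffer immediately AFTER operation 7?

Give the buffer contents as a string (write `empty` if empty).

After op 1 (type): buf='baz' undo_depth=1 redo_depth=0
After op 2 (undo): buf='(empty)' undo_depth=0 redo_depth=1
After op 3 (redo): buf='baz' undo_depth=1 redo_depth=0
After op 4 (type): buf='bazok' undo_depth=2 redo_depth=0
After op 5 (type): buf='bazokred' undo_depth=3 redo_depth=0
After op 6 (type): buf='bazokredhi' undo_depth=4 redo_depth=0
After op 7 (undo): buf='bazokred' undo_depth=3 redo_depth=1

Answer: bazokred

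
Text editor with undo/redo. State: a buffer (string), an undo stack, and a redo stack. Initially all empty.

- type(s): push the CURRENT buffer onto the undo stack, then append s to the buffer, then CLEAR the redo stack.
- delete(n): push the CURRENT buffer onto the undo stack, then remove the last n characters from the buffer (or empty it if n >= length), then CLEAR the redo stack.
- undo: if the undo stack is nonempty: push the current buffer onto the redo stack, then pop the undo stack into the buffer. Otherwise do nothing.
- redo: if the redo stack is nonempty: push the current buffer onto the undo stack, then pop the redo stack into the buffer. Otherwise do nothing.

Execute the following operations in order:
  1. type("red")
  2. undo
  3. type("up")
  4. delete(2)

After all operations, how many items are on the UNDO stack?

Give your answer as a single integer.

After op 1 (type): buf='red' undo_depth=1 redo_depth=0
After op 2 (undo): buf='(empty)' undo_depth=0 redo_depth=1
After op 3 (type): buf='up' undo_depth=1 redo_depth=0
After op 4 (delete): buf='(empty)' undo_depth=2 redo_depth=0

Answer: 2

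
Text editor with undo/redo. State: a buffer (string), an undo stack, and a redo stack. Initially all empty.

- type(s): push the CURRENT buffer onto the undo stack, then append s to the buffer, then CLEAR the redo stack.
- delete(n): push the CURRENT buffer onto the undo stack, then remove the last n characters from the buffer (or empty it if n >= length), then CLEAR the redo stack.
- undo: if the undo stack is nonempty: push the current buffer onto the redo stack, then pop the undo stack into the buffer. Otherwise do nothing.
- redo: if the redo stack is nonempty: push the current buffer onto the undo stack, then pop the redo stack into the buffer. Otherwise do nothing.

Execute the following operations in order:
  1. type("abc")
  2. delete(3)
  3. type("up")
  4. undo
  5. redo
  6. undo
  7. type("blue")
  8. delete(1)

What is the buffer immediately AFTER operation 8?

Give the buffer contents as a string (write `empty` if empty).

After op 1 (type): buf='abc' undo_depth=1 redo_depth=0
After op 2 (delete): buf='(empty)' undo_depth=2 redo_depth=0
After op 3 (type): buf='up' undo_depth=3 redo_depth=0
After op 4 (undo): buf='(empty)' undo_depth=2 redo_depth=1
After op 5 (redo): buf='up' undo_depth=3 redo_depth=0
After op 6 (undo): buf='(empty)' undo_depth=2 redo_depth=1
After op 7 (type): buf='blue' undo_depth=3 redo_depth=0
After op 8 (delete): buf='blu' undo_depth=4 redo_depth=0

Answer: blu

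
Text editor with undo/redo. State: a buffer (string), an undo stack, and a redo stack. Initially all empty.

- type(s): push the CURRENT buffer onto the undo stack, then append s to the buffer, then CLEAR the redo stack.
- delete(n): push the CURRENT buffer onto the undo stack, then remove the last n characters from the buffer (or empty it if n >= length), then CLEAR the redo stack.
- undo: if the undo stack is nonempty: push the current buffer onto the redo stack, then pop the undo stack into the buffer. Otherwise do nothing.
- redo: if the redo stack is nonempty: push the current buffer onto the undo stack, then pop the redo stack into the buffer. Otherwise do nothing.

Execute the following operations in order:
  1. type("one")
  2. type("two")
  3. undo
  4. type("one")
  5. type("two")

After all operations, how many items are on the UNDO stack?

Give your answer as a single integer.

After op 1 (type): buf='one' undo_depth=1 redo_depth=0
After op 2 (type): buf='onetwo' undo_depth=2 redo_depth=0
After op 3 (undo): buf='one' undo_depth=1 redo_depth=1
After op 4 (type): buf='oneone' undo_depth=2 redo_depth=0
After op 5 (type): buf='oneonetwo' undo_depth=3 redo_depth=0

Answer: 3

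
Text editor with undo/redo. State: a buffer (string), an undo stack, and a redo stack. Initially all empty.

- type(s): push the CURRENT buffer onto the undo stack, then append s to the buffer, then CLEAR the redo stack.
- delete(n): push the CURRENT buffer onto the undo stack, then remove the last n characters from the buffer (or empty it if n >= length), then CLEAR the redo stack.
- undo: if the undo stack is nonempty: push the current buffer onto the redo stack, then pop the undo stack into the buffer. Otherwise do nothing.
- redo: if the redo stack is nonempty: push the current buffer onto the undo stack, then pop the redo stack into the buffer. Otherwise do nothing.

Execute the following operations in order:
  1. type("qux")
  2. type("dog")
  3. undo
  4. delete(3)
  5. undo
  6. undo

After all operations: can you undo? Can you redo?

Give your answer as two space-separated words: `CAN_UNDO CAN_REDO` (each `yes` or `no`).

After op 1 (type): buf='qux' undo_depth=1 redo_depth=0
After op 2 (type): buf='quxdog' undo_depth=2 redo_depth=0
After op 3 (undo): buf='qux' undo_depth=1 redo_depth=1
After op 4 (delete): buf='(empty)' undo_depth=2 redo_depth=0
After op 5 (undo): buf='qux' undo_depth=1 redo_depth=1
After op 6 (undo): buf='(empty)' undo_depth=0 redo_depth=2

Answer: no yes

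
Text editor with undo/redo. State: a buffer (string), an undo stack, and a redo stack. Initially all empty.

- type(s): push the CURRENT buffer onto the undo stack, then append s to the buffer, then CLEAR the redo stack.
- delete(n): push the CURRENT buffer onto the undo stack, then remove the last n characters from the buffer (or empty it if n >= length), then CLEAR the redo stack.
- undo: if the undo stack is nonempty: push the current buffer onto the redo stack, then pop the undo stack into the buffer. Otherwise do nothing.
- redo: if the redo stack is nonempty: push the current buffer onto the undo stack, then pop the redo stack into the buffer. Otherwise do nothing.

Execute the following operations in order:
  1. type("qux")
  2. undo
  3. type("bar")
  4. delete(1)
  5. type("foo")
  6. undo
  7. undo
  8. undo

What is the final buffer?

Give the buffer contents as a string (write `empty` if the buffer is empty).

After op 1 (type): buf='qux' undo_depth=1 redo_depth=0
After op 2 (undo): buf='(empty)' undo_depth=0 redo_depth=1
After op 3 (type): buf='bar' undo_depth=1 redo_depth=0
After op 4 (delete): buf='ba' undo_depth=2 redo_depth=0
After op 5 (type): buf='bafoo' undo_depth=3 redo_depth=0
After op 6 (undo): buf='ba' undo_depth=2 redo_depth=1
After op 7 (undo): buf='bar' undo_depth=1 redo_depth=2
After op 8 (undo): buf='(empty)' undo_depth=0 redo_depth=3

Answer: empty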